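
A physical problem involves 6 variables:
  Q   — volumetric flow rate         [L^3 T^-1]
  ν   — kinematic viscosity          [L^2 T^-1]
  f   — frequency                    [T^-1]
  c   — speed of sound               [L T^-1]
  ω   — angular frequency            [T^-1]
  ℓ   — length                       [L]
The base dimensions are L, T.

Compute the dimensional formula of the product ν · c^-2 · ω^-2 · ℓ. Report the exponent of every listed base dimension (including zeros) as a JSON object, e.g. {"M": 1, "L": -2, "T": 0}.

Dimensional matrix (L×T by Q×ν×f×c×ω×ℓ):
  L: [ 3  2  0  1  0  1]
  T: [-1 -1 -1 -1 -1  0]
  [L]: (1)·2+(-2)·1+(-2)·0+(1)·1 = 1
  [T]: (1)·-1+(-2)·-1+(-2)·-1+(1)·0 = 3
⇒ L T^3

{"L": 1, "T": 3}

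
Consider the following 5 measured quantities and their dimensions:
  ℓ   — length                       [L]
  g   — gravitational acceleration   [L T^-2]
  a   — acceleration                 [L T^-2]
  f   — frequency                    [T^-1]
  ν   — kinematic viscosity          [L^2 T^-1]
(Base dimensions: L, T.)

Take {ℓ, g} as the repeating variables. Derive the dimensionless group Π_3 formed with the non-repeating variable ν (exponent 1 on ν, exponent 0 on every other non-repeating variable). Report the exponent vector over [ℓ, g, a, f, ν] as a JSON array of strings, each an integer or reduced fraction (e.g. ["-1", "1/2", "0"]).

["-3/2", "-1/2", "0", "0", "1"]

Exponent matrix [L,T] × [ℓ,g,a,f,ν]:
  L: [ 1  1  1  0  2]
  T: [ 0 -2 -2 -1 -1]
Echelon form has 2 nonzero rows (pivots: ℓ,g)
Repeat: ℓ,g; free: a,f,ν
RREF:
  r0: [   1    0    0 -1/2  3/2]
  r1: [   0    1    1  1/2  1/2]
Fix exponent of ν at 1, a at 0, f at 0; solve each RREF row for its pivot's exponent:
  r0: exp(ℓ) + (3/2)·1 = 0 ⇒ exp(ℓ) = -3/2
  r1: exp(g) + (1/2)·1 = 0 ⇒ exp(g) = -1/2
Π_3 = ℓ^(-3/2) · g^(-1/2) · ν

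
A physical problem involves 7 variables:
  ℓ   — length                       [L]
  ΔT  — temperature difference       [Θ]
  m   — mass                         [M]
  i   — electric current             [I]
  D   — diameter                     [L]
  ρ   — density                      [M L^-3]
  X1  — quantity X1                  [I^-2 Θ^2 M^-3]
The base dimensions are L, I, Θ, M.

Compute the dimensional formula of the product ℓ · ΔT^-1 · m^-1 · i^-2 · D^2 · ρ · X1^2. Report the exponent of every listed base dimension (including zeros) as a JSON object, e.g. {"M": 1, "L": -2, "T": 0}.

{"L": 0, "I": -6, "Θ": 3, "M": -6}

Dimensional matrix (L×I×Θ×M by ℓ×ΔT×m×i×D×ρ×X1):
  L: [ 1  0  0  0  1 -3  0]
  I: [ 0  0  0  1  0  0 -2]
  Θ: [ 0  1  0  0  0  0  2]
  M: [ 0  0  1  0  0  1 -3]
  [L]: (1)·1+(-1)·0+(-1)·0+(-2)·0+(2)·1+(1)·-3+(2)·0 = 0
  [I]: (1)·0+(-1)·0+(-1)·0+(-2)·1+(2)·0+(1)·0+(2)·-2 = -6
  [Θ]: (1)·0+(-1)·1+(-1)·0+(-2)·0+(2)·0+(1)·0+(2)·2 = 3
  [M]: (1)·0+(-1)·0+(-1)·1+(-2)·0+(2)·0+(1)·1+(2)·-3 = -6
⇒ I^-6 Θ^3 M^-6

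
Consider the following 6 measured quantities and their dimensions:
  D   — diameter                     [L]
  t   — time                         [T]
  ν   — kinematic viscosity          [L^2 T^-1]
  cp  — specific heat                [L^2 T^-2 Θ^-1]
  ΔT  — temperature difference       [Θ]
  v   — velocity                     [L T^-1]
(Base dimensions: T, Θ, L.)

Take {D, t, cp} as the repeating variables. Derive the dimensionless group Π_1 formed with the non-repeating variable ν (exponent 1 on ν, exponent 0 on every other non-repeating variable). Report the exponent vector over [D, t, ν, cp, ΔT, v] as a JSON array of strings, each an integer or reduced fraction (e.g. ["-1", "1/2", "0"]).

["-2", "1", "1", "0", "0", "0"]

Write exponents as rows T,Θ,L / cols D,t,ν,cp,ΔT,v:
  T: [ 0  1 -1 -2  0 -1]
  Θ: [ 0  0  0 -1  1  0]
  L: [ 1  0  2  2  0  1]
RREF → pivots at {D,t,cp} ⇒ r = 3
Repeat: D,t,cp; free: ν,ΔT,v
RREF:
  r0: [   1    0    2    0    2    1]
  r1: [   0    1   -1    0   -2   -1]
  r2: [   0    0    0    1   -1    0]
Fix exponent of ν at 1, ΔT at 0, v at 0; solve each RREF row for its pivot's exponent:
  r0: exp(D) + (2)·1 = 0 ⇒ exp(D) = -2
  r1: exp(t) + (-1)·1 = 0 ⇒ exp(t) = 1
  r2: exp(cp) + (0)·1 = 0 ⇒ exp(cp) = 0
Π_1 = D^-2 · t · ν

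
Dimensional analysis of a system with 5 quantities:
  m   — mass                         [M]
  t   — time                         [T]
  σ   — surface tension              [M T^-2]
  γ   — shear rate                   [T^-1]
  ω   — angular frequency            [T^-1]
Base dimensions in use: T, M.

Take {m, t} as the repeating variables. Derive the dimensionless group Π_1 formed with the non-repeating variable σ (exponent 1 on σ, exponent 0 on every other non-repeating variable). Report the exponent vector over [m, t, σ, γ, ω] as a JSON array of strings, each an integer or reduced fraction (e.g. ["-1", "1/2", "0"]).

Dimensional matrix (T×M by m×t×σ×γ×ω):
  T: [ 0  1 -2 -1 -1]
  M: [ 1  0  1  0  0]
RREF → pivots at {m,t} ⇒ r = 2
Repeat: m,t; free: σ,γ,ω
RREF:
  r0: [   1    0    1    0    0]
  r1: [   0    1   -2   -1   -1]
Fix exponent of σ at 1, γ at 0, ω at 0; solve each RREF row for its pivot's exponent:
  r0: exp(m) + (1)·1 = 0 ⇒ exp(m) = -1
  r1: exp(t) + (-2)·1 = 0 ⇒ exp(t) = 2
Π_1 = m^-1 · t^2 · σ

["-1", "2", "1", "0", "0"]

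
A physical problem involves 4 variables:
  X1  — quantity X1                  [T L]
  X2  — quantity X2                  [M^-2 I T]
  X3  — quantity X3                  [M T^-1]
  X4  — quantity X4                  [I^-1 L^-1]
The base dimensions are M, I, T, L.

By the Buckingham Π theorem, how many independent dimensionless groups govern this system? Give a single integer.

Write exponents as rows M,I,T,L / cols X1,X2,X3,X4:
  M: [ 0 -2  1  0]
  I: [ 0  1  0 -1]
  T: [ 1  1 -1  0]
  L: [ 1  0  0 -1]
Row reduction gives pivot columns X1,X2,X3; rank = 3
Π count = n − r = 4 − 3 = 1

1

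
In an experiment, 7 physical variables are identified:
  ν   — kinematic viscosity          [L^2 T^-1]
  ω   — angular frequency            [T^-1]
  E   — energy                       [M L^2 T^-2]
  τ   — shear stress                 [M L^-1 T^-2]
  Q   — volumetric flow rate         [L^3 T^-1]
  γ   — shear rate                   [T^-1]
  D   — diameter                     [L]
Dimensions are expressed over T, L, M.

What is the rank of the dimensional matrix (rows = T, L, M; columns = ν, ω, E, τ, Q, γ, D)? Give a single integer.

3

Dimensional matrix (T×L×M by ν×ω×E×τ×Q×γ×D):
  T: [-1 -1 -2 -2 -1 -1  0]
  L: [ 2  0  2 -1  3  0  1]
  M: [ 0  0  1  1  0  0  0]
Row reduction gives pivot columns ν,ω,E; rank = 3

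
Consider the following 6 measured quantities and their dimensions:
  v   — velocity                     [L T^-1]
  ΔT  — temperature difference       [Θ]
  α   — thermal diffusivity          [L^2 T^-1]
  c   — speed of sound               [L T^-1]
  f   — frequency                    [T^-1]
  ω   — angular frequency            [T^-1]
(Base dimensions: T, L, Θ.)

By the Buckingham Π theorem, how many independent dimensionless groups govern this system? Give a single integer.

Exponent matrix [T,L,Θ] × [v,ΔT,α,c,f,ω]:
  T: [-1  0 -1 -1 -1 -1]
  L: [ 1  0  2  1  0  0]
  Θ: [ 0  1  0  0  0  0]
Row reduction gives pivot columns v,ΔT,α; rank = 3
n=6, r=3 ⇒ 3 dimensionless groups

3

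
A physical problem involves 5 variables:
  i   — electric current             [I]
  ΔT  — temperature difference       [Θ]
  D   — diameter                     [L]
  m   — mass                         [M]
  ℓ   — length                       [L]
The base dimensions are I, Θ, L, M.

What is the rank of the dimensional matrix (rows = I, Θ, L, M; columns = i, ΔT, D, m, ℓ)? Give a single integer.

4

Dimensional matrix (I×Θ×L×M by i×ΔT×D×m×ℓ):
  I: [ 1  0  0  0  0]
  Θ: [ 0  1  0  0  0]
  L: [ 0  0  1  0  1]
  M: [ 0  0  0  1  0]
RREF → pivots at {i,ΔT,D,m} ⇒ r = 4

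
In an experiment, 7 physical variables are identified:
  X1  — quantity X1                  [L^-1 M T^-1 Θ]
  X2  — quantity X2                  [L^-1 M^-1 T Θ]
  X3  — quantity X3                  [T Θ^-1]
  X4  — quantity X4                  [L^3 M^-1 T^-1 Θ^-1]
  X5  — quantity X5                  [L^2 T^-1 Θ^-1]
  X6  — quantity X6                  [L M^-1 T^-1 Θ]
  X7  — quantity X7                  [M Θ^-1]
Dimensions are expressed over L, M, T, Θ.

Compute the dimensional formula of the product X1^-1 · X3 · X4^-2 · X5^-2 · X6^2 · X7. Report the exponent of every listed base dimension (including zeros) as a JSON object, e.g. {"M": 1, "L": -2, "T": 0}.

{"L": -7, "M": 0, "T": 4, "Θ": 3}

Write exponents as rows L,M,T,Θ / cols X1,X2,X3,X4,X5,X6,X7:
  L: [-1 -1  0  3  2  1  0]
  M: [ 1 -1  0 -1  0 -1  1]
  T: [-1  1  1 -1 -1 -1  0]
  Θ: [ 1  1 -1 -1 -1  1 -1]
  [L]: (-1)·-1+(1)·0+(-2)·3+(-2)·2+(2)·1+(1)·0 = -7
  [M]: (-1)·1+(1)·0+(-2)·-1+(-2)·0+(2)·-1+(1)·1 = 0
  [T]: (-1)·-1+(1)·1+(-2)·-1+(-2)·-1+(2)·-1+(1)·0 = 4
  [Θ]: (-1)·1+(1)·-1+(-2)·-1+(-2)·-1+(2)·1+(1)·-1 = 3
⇒ L^-7 T^4 Θ^3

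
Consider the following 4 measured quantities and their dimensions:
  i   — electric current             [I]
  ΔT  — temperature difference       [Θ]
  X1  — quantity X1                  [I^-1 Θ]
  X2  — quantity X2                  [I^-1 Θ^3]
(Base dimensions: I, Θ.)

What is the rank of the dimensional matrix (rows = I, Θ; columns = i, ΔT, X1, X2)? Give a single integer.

Exponent matrix [I,Θ] × [i,ΔT,X1,X2]:
  I: [ 1  0 -1 -1]
  Θ: [ 0  1  1  3]
Row reduction gives pivot columns i,ΔT; rank = 2

2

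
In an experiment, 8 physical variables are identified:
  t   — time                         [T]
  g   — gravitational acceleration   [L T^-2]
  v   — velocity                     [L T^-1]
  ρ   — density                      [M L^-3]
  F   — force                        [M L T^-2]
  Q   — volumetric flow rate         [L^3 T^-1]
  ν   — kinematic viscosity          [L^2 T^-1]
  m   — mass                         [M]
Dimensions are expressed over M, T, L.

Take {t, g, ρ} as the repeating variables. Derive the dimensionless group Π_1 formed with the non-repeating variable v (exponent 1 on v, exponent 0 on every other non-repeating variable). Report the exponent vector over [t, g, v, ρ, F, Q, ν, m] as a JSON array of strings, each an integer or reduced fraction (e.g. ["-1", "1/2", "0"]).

Dimensional matrix (M×T×L by t×g×v×ρ×F×Q×ν×m):
  M: [ 0  0  0  1  1  0  0  1]
  T: [ 1 -2 -1  0 -2 -1 -1  0]
  L: [ 0  1  1 -3  1  3  2  0]
Row reduction gives pivot columns t,g,ρ; rank = 3
Repeat: t,g,ρ; free: v,F,Q,ν,m
RREF:
  r0: [   1    0    1    0    6    5    3    6]
  r1: [   0    1    1    0    4    3    2    3]
  r2: [   0    0    0    1    1    0    0    1]
Fix exponent of v at 1, F at 0, Q at 0, ν at 0, m at 0; solve each RREF row for its pivot's exponent:
  r0: exp(t) + (1)·1 = 0 ⇒ exp(t) = -1
  r1: exp(g) + (1)·1 = 0 ⇒ exp(g) = -1
  r2: exp(ρ) + (0)·1 = 0 ⇒ exp(ρ) = 0
Π_1 = t^-1 · g^-1 · v

["-1", "-1", "1", "0", "0", "0", "0", "0"]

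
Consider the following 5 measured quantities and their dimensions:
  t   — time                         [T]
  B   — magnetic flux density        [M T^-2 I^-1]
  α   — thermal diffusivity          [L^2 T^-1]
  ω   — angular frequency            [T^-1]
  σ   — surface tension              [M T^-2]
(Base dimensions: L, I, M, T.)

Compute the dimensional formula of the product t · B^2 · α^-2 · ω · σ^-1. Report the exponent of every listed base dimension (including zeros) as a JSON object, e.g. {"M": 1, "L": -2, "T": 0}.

Exponent matrix [L,I,M,T] × [t,B,α,ω,σ]:
  L: [ 0  0  2  0  0]
  I: [ 0 -1  0  0  0]
  M: [ 0  1  0  0  1]
  T: [ 1 -2 -1 -1 -2]
  [L]: (1)·0+(2)·0+(-2)·2+(1)·0+(-1)·0 = -4
  [I]: (1)·0+(2)·-1+(-2)·0+(1)·0+(-1)·0 = -2
  [M]: (1)·0+(2)·1+(-2)·0+(1)·0+(-1)·1 = 1
  [T]: (1)·1+(2)·-2+(-2)·-1+(1)·-1+(-1)·-2 = 0
⇒ L^-4 I^-2 M

{"L": -4, "I": -2, "M": 1, "T": 0}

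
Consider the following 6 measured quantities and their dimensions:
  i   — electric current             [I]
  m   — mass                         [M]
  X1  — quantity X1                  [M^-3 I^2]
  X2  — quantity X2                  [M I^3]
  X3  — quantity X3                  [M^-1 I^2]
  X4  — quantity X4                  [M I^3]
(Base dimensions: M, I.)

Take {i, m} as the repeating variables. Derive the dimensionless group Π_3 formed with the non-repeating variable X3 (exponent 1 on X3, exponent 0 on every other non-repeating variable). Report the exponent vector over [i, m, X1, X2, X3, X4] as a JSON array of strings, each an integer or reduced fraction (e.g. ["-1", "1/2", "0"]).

["-2", "1", "0", "0", "1", "0"]

Dimensional matrix (M×I by i×m×X1×X2×X3×X4):
  M: [ 0  1 -3  1 -1  1]
  I: [ 1  0  2  3  2  3]
Echelon form has 2 nonzero rows (pivots: i,m)
Repeat: i,m; free: X1,X2,X3,X4
RREF:
  r0: [   1    0    2    3    2    3]
  r1: [   0    1   -3    1   -1    1]
Fix exponent of X3 at 1, X1 at 0, X2 at 0, X4 at 0; solve each RREF row for its pivot's exponent:
  r0: exp(i) + (2)·1 = 0 ⇒ exp(i) = -2
  r1: exp(m) + (-1)·1 = 0 ⇒ exp(m) = 1
Π_3 = i^-2 · m · X3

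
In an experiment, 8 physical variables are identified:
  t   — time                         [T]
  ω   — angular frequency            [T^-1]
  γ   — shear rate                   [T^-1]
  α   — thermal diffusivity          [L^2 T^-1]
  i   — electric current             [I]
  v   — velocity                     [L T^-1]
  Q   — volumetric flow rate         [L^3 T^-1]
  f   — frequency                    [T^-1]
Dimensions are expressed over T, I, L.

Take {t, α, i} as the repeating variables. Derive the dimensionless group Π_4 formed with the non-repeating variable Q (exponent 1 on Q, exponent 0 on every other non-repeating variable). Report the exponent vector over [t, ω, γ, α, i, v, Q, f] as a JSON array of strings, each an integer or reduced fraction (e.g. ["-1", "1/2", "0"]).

["-1/2", "0", "0", "-3/2", "0", "0", "1", "0"]

Dimensional matrix (T×I×L by t×ω×γ×α×i×v×Q×f):
  T: [ 1 -1 -1 -1  0 -1 -1 -1]
  I: [ 0  0  0  0  1  0  0  0]
  L: [ 0  0  0  2  0  1  3  0]
RREF → pivots at {t,α,i} ⇒ r = 3
Repeat: t,α,i; free: ω,γ,v,Q,f
RREF:
  r0: [   1   -1   -1    0    0 -1/2  1/2   -1]
  r1: [   0    0    0    1    0  1/2  3/2    0]
  r2: [   0    0    0    0    1    0    0    0]
Fix exponent of Q at 1, ω at 0, γ at 0, v at 0, f at 0; solve each RREF row for its pivot's exponent:
  r0: exp(t) + (1/2)·1 = 0 ⇒ exp(t) = -1/2
  r1: exp(α) + (3/2)·1 = 0 ⇒ exp(α) = -3/2
  r2: exp(i) + (0)·1 = 0 ⇒ exp(i) = 0
Π_4 = t^(-1/2) · α^(-3/2) · Q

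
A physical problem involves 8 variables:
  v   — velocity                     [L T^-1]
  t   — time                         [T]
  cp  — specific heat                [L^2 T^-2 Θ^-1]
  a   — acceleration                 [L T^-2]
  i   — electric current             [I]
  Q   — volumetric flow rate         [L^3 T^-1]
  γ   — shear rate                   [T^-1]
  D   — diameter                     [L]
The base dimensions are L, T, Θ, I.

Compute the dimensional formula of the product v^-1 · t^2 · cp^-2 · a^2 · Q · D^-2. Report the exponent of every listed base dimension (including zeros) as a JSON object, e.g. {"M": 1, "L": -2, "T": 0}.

{"L": -2, "T": 2, "Θ": 2, "I": 0}

Exponent matrix [L,T,Θ,I] × [v,t,cp,a,i,Q,γ,D]:
  L: [ 1  0  2  1  0  3  0  1]
  T: [-1  1 -2 -2  0 -1 -1  0]
  Θ: [ 0  0 -1  0  0  0  0  0]
  I: [ 0  0  0  0  1  0  0  0]
  [L]: (-1)·1+(2)·0+(-2)·2+(2)·1+(1)·3+(-2)·1 = -2
  [T]: (-1)·-1+(2)·1+(-2)·-2+(2)·-2+(1)·-1+(-2)·0 = 2
  [Θ]: (-1)·0+(2)·0+(-2)·-1+(2)·0+(1)·0+(-2)·0 = 2
  [I]: (-1)·0+(2)·0+(-2)·0+(2)·0+(1)·0+(-2)·0 = 0
⇒ L^-2 T^2 Θ^2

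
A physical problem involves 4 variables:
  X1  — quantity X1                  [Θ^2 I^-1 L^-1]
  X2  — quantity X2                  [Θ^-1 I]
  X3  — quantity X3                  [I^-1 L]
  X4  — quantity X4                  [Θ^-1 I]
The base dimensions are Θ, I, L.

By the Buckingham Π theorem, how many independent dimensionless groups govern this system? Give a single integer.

2

Write exponents as rows Θ,I,L / cols X1,X2,X3,X4:
  Θ: [ 2 -1  0 -1]
  I: [-1  1 -1  1]
  L: [-1  0  1  0]
RREF → pivots at {X1,X2} ⇒ r = 2
Π count = n − r = 4 − 2 = 2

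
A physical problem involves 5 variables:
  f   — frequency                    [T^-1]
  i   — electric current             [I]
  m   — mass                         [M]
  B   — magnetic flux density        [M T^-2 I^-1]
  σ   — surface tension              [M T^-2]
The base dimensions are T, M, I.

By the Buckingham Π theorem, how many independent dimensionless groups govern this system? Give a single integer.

Dimensional matrix (T×M×I by f×i×m×B×σ):
  T: [-1  0  0 -2 -2]
  M: [ 0  0  1  1  1]
  I: [ 0  1  0 -1  0]
RREF → pivots at {f,i,m} ⇒ r = 3
5 vars − rank 3 = 2 Π groups

2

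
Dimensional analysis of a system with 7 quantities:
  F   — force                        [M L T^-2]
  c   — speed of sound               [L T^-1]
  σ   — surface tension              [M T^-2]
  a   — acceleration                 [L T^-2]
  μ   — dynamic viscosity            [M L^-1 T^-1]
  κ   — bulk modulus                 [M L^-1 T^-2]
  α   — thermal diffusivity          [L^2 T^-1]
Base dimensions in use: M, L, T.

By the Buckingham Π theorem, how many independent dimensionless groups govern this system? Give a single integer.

4

Write exponents as rows M,L,T / cols F,c,σ,a,μ,κ,α:
  M: [ 1  0  1  0  1  1  0]
  L: [ 1  1  0  1 -1 -1  2]
  T: [-2 -1 -2 -2 -1 -2 -1]
Echelon form has 3 nonzero rows (pivots: F,c,σ)
7 vars − rank 3 = 4 Π groups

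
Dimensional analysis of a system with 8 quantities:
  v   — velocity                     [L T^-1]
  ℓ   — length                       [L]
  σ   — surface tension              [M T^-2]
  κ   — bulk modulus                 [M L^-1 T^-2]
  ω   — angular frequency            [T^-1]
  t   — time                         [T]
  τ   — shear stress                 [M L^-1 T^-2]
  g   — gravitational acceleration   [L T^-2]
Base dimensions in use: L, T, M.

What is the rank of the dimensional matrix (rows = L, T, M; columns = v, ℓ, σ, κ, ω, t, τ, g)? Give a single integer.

Exponent matrix [L,T,M] × [v,ℓ,σ,κ,ω,t,τ,g]:
  L: [ 1  1  0 -1  0  0 -1  1]
  T: [-1  0 -2 -2 -1  1 -2 -2]
  M: [ 0  0  1  1  0  0  1  0]
Echelon form has 3 nonzero rows (pivots: v,ℓ,σ)

3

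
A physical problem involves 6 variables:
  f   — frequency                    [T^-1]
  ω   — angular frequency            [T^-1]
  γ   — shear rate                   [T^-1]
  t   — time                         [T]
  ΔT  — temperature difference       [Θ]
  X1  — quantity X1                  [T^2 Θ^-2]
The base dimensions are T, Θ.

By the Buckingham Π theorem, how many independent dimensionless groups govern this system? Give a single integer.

4

Write exponents as rows T,Θ / cols f,ω,γ,t,ΔT,X1:
  T: [-1 -1 -1  1  0  2]
  Θ: [ 0  0  0  0  1 -2]
Row reduction gives pivot columns f,ΔT; rank = 2
n=6, r=2 ⇒ 4 dimensionless groups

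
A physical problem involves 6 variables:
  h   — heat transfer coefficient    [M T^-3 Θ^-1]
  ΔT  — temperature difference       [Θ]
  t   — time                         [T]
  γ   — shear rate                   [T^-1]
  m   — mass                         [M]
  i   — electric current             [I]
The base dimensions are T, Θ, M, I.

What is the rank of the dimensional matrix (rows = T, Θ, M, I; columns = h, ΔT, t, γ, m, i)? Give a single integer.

Dimensional matrix (T×Θ×M×I by h×ΔT×t×γ×m×i):
  T: [-3  0  1 -1  0  0]
  Θ: [-1  1  0  0  0  0]
  M: [ 1  0  0  0  1  0]
  I: [ 0  0  0  0  0  1]
RREF → pivots at {h,ΔT,t,i} ⇒ r = 4

4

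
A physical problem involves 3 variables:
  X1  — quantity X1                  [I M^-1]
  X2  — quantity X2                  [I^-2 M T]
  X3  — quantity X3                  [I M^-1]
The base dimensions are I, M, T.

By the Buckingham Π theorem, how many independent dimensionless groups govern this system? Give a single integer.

1

Exponent matrix [I,M,T] × [X1,X2,X3]:
  I: [ 1 -2  1]
  M: [-1  1 -1]
  T: [ 0  1  0]
RREF → pivots at {X1,X2} ⇒ r = 2
n=3, r=2 ⇒ 1 dimensionless group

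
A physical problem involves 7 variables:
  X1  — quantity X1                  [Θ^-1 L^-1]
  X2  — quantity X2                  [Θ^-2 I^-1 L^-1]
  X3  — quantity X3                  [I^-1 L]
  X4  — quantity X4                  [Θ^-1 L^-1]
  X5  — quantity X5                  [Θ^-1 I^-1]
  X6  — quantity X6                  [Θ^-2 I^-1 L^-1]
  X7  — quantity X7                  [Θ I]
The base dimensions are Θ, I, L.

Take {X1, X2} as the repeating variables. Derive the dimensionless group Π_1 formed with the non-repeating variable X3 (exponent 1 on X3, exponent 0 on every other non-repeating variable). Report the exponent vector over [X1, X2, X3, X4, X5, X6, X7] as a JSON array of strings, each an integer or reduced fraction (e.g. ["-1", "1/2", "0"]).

["2", "-1", "1", "0", "0", "0", "0"]

Write exponents as rows Θ,I,L / cols X1,X2,X3,X4,X5,X6,X7:
  Θ: [-1 -2  0 -1 -1 -2  1]
  I: [ 0 -1 -1  0 -1 -1  1]
  L: [-1 -1  1 -1  0 -1  0]
Echelon form has 2 nonzero rows (pivots: X1,X2)
Repeat: X1,X2; free: X3,X4,X5,X6,X7
RREF:
  r0: [   1    0   -2    1   -1    0    1]
  r1: [   0    1    1    0    1    1   -1]
  r2: [   0    0    0    0    0    0    0]
Fix exponent of X3 at 1, X4 at 0, X5 at 0, X6 at 0, X7 at 0; solve each RREF row for its pivot's exponent:
  r0: exp(X1) + (-2)·1 = 0 ⇒ exp(X1) = 2
  r1: exp(X2) + (1)·1 = 0 ⇒ exp(X2) = -1
Π_1 = X1^2 · X2^-1 · X3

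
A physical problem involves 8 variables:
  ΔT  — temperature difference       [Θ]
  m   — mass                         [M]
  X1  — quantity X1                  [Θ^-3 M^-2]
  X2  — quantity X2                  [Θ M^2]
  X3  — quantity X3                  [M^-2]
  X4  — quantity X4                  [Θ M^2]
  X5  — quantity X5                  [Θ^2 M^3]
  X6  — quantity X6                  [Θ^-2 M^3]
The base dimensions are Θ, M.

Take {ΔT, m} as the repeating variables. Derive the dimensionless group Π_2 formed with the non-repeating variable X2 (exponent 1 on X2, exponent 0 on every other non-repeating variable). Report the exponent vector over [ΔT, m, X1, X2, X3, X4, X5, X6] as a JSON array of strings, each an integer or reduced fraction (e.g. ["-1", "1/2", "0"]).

Exponent matrix [Θ,M] × [ΔT,m,X1,X2,X3,X4,X5,X6]:
  Θ: [ 1  0 -3  1  0  1  2 -2]
  M: [ 0  1 -2  2 -2  2  3  3]
Row reduction gives pivot columns ΔT,m; rank = 2
Pivot set = {ΔT,m}, free = {X1,X2,X3,X4,X5,X6}
RREF:
  r0: [   1    0   -3    1    0    1    2   -2]
  r1: [   0    1   -2    2   -2    2    3    3]
Fix exponent of X2 at 1, X1 at 0, X3 at 0, X4 at 0, X5 at 0, X6 at 0; solve each RREF row for its pivot's exponent:
  r0: exp(ΔT) + (1)·1 = 0 ⇒ exp(ΔT) = -1
  r1: exp(m) + (2)·1 = 0 ⇒ exp(m) = -2
Π_2 = ΔT^-1 · m^-2 · X2

["-1", "-2", "0", "1", "0", "0", "0", "0"]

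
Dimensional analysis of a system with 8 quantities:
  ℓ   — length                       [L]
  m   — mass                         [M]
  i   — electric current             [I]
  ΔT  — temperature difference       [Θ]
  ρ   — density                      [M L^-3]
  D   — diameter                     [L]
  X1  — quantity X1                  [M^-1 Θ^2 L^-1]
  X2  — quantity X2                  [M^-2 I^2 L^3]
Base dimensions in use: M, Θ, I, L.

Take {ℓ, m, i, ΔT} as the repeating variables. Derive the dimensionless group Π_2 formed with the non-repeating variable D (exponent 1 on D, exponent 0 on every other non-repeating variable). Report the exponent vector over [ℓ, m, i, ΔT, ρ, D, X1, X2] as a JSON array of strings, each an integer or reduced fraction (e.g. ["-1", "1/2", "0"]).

["-1", "0", "0", "0", "0", "1", "0", "0"]

Write exponents as rows M,Θ,I,L / cols ℓ,m,i,ΔT,ρ,D,X1,X2:
  M: [ 0  1  0  0  1  0 -1 -2]
  Θ: [ 0  0  0  1  0  0  2  0]
  I: [ 0  0  1  0  0  0  0  2]
  L: [ 1  0  0  0 -3  1 -1  3]
Row reduction gives pivot columns ℓ,m,i,ΔT; rank = 4
Pivot set = {ℓ,m,i,ΔT}, free = {ρ,D,X1,X2}
RREF:
  r0: [   1    0    0    0   -3    1   -1    3]
  r1: [   0    1    0    0    1    0   -1   -2]
  r2: [   0    0    1    0    0    0    0    2]
  r3: [   0    0    0    1    0    0    2    0]
Fix exponent of D at 1, ρ at 0, X1 at 0, X2 at 0; solve each RREF row for its pivot's exponent:
  r0: exp(ℓ) + (1)·1 = 0 ⇒ exp(ℓ) = -1
  r1: exp(m) + (0)·1 = 0 ⇒ exp(m) = 0
  r2: exp(i) + (0)·1 = 0 ⇒ exp(i) = 0
  r3: exp(ΔT) + (0)·1 = 0 ⇒ exp(ΔT) = 0
Π_2 = ℓ^-1 · D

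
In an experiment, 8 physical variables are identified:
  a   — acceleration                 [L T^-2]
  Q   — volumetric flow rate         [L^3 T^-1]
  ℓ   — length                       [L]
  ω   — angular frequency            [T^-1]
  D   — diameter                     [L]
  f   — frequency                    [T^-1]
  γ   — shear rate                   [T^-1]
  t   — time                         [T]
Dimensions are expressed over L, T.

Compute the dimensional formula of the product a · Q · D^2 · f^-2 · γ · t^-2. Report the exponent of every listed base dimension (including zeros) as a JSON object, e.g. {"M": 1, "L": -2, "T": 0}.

{"L": 6, "T": -4}

Exponent matrix [L,T] × [a,Q,ℓ,ω,D,f,γ,t]:
  L: [ 1  3  1  0  1  0  0  0]
  T: [-2 -1  0 -1  0 -1 -1  1]
  [L]: (1)·1+(1)·3+(2)·1+(-2)·0+(1)·0+(-2)·0 = 6
  [T]: (1)·-2+(1)·-1+(2)·0+(-2)·-1+(1)·-1+(-2)·1 = -4
⇒ L^6 T^-4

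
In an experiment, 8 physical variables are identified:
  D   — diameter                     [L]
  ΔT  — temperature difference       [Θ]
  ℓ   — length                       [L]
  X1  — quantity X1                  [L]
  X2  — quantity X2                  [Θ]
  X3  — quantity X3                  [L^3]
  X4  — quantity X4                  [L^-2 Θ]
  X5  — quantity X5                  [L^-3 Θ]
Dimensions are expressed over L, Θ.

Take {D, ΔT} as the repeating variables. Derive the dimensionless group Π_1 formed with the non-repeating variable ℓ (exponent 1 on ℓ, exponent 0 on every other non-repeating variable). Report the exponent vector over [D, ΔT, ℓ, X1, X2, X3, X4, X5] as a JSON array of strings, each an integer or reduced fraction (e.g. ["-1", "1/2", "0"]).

Exponent matrix [L,Θ] × [D,ΔT,ℓ,X1,X2,X3,X4,X5]:
  L: [ 1  0  1  1  0  3 -2 -3]
  Θ: [ 0  1  0  0  1  0  1  1]
RREF → pivots at {D,ΔT} ⇒ r = 2
Pivot set = {D,ΔT}, free = {ℓ,X1,X2,X3,X4,X5}
RREF:
  r0: [   1    0    1    1    0    3   -2   -3]
  r1: [   0    1    0    0    1    0    1    1]
Fix exponent of ℓ at 1, X1 at 0, X2 at 0, X3 at 0, X4 at 0, X5 at 0; solve each RREF row for its pivot's exponent:
  r0: exp(D) + (1)·1 = 0 ⇒ exp(D) = -1
  r1: exp(ΔT) + (0)·1 = 0 ⇒ exp(ΔT) = 0
Π_1 = D^-1 · ℓ

["-1", "0", "1", "0", "0", "0", "0", "0"]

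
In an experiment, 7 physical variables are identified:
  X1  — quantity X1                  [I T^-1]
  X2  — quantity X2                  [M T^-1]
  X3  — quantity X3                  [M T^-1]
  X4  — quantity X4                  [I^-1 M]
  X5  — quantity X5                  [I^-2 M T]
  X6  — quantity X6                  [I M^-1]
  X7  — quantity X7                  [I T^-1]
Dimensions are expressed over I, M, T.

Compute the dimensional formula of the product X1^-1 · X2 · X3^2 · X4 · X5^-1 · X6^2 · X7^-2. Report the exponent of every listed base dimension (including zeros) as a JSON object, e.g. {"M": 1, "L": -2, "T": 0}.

Dimensional matrix (I×M×T by X1×X2×X3×X4×X5×X6×X7):
  I: [ 1  0  0 -1 -2  1  1]
  M: [ 0  1  1  1  1 -1  0]
  T: [-1 -1 -1  0  1  0 -1]
  [I]: (-1)·1+(1)·0+(2)·0+(1)·-1+(-1)·-2+(2)·1+(-2)·1 = 0
  [M]: (-1)·0+(1)·1+(2)·1+(1)·1+(-1)·1+(2)·-1+(-2)·0 = 1
  [T]: (-1)·-1+(1)·-1+(2)·-1+(1)·0+(-1)·1+(2)·0+(-2)·-1 = -1
⇒ M T^-1

{"I": 0, "M": 1, "T": -1}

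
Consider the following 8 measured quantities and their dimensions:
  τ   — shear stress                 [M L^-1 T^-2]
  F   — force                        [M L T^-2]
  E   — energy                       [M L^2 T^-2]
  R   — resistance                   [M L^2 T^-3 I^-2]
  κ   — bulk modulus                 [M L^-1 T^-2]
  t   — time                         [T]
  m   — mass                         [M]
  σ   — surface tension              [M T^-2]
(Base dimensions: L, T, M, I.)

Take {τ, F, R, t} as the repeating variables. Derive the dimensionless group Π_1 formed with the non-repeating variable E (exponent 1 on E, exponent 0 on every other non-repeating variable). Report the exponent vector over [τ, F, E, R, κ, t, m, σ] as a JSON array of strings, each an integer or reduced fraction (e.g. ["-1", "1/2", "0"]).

Exponent matrix [L,T,M,I] × [τ,F,E,R,κ,t,m,σ]:
  L: [-1  1  2  2 -1  0  0  0]
  T: [-2 -2 -2 -3 -2  1  0 -2]
  M: [ 1  1  1  1  1  0  1  1]
  I: [ 0  0  0 -2  0  0  0  0]
RREF → pivots at {τ,F,R,t} ⇒ r = 4
Pivot set = {τ,F,R,t}, free = {E,κ,m,σ}
RREF:
  r0: [   1    0 -1/2    0    1    0  1/2  1/2]
  r1: [   0    1  3/2    0    0    0  1/2  1/2]
  r2: [   0    0    0    1    0    0    0    0]
  r3: [   0    0    0    0    0    1    2    0]
Fix exponent of E at 1, κ at 0, m at 0, σ at 0; solve each RREF row for its pivot's exponent:
  r0: exp(τ) + (-1/2)·1 = 0 ⇒ exp(τ) = 1/2
  r1: exp(F) + (3/2)·1 = 0 ⇒ exp(F) = -3/2
  r2: exp(R) + (0)·1 = 0 ⇒ exp(R) = 0
  r3: exp(t) + (0)·1 = 0 ⇒ exp(t) = 0
Π_1 = τ^(1/2) · F^(-3/2) · E

["1/2", "-3/2", "1", "0", "0", "0", "0", "0"]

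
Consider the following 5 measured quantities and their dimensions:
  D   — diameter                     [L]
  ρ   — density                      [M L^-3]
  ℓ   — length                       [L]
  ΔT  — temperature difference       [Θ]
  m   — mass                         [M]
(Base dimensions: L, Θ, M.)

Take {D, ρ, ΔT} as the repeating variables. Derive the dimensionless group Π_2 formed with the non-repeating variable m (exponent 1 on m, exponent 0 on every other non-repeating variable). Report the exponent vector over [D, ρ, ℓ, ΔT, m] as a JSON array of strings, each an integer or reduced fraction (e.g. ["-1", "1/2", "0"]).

["-3", "-1", "0", "0", "1"]

Write exponents as rows L,Θ,M / cols D,ρ,ℓ,ΔT,m:
  L: [ 1 -3  1  0  0]
  Θ: [ 0  0  0  1  0]
  M: [ 0  1  0  0  1]
Row reduction gives pivot columns D,ρ,ΔT; rank = 3
Pivot set = {D,ρ,ΔT}, free = {ℓ,m}
RREF:
  r0: [   1    0    1    0    3]
  r1: [   0    1    0    0    1]
  r2: [   0    0    0    1    0]
Fix exponent of m at 1, ℓ at 0; solve each RREF row for its pivot's exponent:
  r0: exp(D) + (3)·1 = 0 ⇒ exp(D) = -3
  r1: exp(ρ) + (1)·1 = 0 ⇒ exp(ρ) = -1
  r2: exp(ΔT) + (0)·1 = 0 ⇒ exp(ΔT) = 0
Π_2 = D^-3 · ρ^-1 · m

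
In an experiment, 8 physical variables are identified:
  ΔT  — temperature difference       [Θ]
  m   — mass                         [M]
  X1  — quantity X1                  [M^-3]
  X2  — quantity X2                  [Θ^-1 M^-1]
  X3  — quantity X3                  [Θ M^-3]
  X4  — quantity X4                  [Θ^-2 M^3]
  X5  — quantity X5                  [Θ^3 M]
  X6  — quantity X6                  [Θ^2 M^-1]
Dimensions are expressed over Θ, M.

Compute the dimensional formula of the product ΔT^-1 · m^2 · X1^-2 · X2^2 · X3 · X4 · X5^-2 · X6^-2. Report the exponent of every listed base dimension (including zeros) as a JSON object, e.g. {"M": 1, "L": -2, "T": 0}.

{"Θ": -14, "M": 6}

Write exponents as rows Θ,M / cols ΔT,m,X1,X2,X3,X4,X5,X6:
  Θ: [ 1  0  0 -1  1 -2  3  2]
  M: [ 0  1 -3 -1 -3  3  1 -1]
  [Θ]: (-1)·1+(2)·0+(-2)·0+(2)·-1+(1)·1+(1)·-2+(-2)·3+(-2)·2 = -14
  [M]: (-1)·0+(2)·1+(-2)·-3+(2)·-1+(1)·-3+(1)·3+(-2)·1+(-2)·-1 = 6
⇒ Θ^-14 M^6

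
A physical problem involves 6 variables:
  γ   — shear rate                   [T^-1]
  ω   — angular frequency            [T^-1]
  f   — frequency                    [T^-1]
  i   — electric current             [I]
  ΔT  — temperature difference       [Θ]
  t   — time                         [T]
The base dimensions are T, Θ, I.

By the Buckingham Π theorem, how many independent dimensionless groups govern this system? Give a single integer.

3

Write exponents as rows T,Θ,I / cols γ,ω,f,i,ΔT,t:
  T: [-1 -1 -1  0  0  1]
  Θ: [ 0  0  0  0  1  0]
  I: [ 0  0  0  1  0  0]
RREF → pivots at {γ,i,ΔT} ⇒ r = 3
Π count = n − r = 6 − 3 = 3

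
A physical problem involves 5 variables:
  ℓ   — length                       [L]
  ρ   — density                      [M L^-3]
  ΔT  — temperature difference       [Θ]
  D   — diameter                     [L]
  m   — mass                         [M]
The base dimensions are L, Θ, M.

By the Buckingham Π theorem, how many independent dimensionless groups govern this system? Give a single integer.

2

Exponent matrix [L,Θ,M] × [ℓ,ρ,ΔT,D,m]:
  L: [ 1 -3  0  1  0]
  Θ: [ 0  0  1  0  0]
  M: [ 0  1  0  0  1]
Row reduction gives pivot columns ℓ,ρ,ΔT; rank = 3
Π count = n − r = 5 − 3 = 2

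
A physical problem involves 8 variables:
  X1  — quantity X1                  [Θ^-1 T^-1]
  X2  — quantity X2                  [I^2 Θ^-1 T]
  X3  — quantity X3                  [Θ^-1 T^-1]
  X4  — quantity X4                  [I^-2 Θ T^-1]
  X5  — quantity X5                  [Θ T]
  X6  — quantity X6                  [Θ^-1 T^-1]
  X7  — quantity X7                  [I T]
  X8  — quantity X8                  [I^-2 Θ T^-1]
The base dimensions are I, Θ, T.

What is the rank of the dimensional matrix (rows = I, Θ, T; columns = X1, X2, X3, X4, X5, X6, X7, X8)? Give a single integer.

2

Write exponents as rows I,Θ,T / cols X1,X2,X3,X4,X5,X6,X7,X8:
  I: [ 0  2  0 -2  0  0  1 -2]
  Θ: [-1 -1 -1  1  1 -1  0  1]
  T: [-1  1 -1 -1  1 -1  1 -1]
RREF → pivots at {X1,X2} ⇒ r = 2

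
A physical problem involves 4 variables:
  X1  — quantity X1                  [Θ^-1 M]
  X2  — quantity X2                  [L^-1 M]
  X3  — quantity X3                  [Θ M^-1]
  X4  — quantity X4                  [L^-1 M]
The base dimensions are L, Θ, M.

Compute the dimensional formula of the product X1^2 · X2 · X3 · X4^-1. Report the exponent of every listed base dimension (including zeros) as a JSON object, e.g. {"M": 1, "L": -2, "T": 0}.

Exponent matrix [L,Θ,M] × [X1,X2,X3,X4]:
  L: [ 0 -1  0 -1]
  Θ: [-1  0  1  0]
  M: [ 1  1 -1  1]
  [L]: (2)·0+(1)·-1+(1)·0+(-1)·-1 = 0
  [Θ]: (2)·-1+(1)·0+(1)·1+(-1)·0 = -1
  [M]: (2)·1+(1)·1+(1)·-1+(-1)·1 = 1
⇒ Θ^-1 M

{"L": 0, "Θ": -1, "M": 1}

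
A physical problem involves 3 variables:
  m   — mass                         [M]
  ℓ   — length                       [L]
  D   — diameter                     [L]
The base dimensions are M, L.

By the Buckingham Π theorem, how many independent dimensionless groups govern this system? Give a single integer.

Dimensional matrix (M×L by m×ℓ×D):
  M: [ 1  0  0]
  L: [ 0  1  1]
Row reduction gives pivot columns m,ℓ; rank = 2
3 vars − rank 2 = 1 Π group

1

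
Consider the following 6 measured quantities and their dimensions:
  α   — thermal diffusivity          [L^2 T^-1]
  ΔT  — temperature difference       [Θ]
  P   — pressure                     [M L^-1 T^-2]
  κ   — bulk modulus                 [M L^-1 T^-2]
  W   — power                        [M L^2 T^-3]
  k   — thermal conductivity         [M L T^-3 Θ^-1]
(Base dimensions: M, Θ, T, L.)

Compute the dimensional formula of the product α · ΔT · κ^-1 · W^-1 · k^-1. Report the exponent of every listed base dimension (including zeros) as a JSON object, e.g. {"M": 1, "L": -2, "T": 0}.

Dimensional matrix (M×Θ×T×L by α×ΔT×P×κ×W×k):
  M: [ 0  0  1  1  1  1]
  Θ: [ 0  1  0  0  0 -1]
  T: [-1  0 -2 -2 -3 -3]
  L: [ 2  0 -1 -1  2  1]
  [M]: (1)·0+(1)·0+(-1)·1+(-1)·1+(-1)·1 = -3
  [Θ]: (1)·0+(1)·1+(-1)·0+(-1)·0+(-1)·-1 = 2
  [T]: (1)·-1+(1)·0+(-1)·-2+(-1)·-3+(-1)·-3 = 7
  [L]: (1)·2+(1)·0+(-1)·-1+(-1)·2+(-1)·1 = 0
⇒ M^-3 Θ^2 T^7

{"M": -3, "Θ": 2, "T": 7, "L": 0}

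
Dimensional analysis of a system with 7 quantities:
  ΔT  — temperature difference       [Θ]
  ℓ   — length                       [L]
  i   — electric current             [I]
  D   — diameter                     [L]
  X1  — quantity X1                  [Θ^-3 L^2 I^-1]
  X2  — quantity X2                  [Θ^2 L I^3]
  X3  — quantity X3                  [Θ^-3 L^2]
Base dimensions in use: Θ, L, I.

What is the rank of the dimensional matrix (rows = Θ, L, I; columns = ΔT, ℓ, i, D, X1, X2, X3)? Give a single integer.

3

Exponent matrix [Θ,L,I] × [ΔT,ℓ,i,D,X1,X2,X3]:
  Θ: [ 1  0  0  0 -3  2 -3]
  L: [ 0  1  0  1  2  1  2]
  I: [ 0  0  1  0 -1  3  0]
Echelon form has 3 nonzero rows (pivots: ΔT,ℓ,i)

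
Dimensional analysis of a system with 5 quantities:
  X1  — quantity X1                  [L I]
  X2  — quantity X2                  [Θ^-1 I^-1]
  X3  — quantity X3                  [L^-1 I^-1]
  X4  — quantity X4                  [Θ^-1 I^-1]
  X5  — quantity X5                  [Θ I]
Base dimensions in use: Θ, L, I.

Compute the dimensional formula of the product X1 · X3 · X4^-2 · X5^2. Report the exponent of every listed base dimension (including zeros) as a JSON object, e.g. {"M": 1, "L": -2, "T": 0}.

{"Θ": 4, "L": 0, "I": 4}

Exponent matrix [Θ,L,I] × [X1,X2,X3,X4,X5]:
  Θ: [ 0 -1  0 -1  1]
  L: [ 1  0 -1  0  0]
  I: [ 1 -1 -1 -1  1]
  [Θ]: (1)·0+(1)·0+(-2)·-1+(2)·1 = 4
  [L]: (1)·1+(1)·-1+(-2)·0+(2)·0 = 0
  [I]: (1)·1+(1)·-1+(-2)·-1+(2)·1 = 4
⇒ Θ^4 I^4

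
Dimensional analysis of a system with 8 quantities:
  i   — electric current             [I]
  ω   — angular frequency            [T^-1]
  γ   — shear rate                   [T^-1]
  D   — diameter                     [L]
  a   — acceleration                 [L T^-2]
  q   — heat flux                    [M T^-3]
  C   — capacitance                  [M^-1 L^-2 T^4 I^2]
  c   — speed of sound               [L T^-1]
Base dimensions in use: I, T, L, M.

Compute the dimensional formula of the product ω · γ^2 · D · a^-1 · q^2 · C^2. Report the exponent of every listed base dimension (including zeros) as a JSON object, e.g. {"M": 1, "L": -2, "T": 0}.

Exponent matrix [I,T,L,M] × [i,ω,γ,D,a,q,C,c]:
  I: [ 1  0  0  0  0  0  2  0]
  T: [ 0 -1 -1  0 -2 -3  4 -1]
  L: [ 0  0  0  1  1  0 -2  1]
  M: [ 0  0  0  0  0  1 -1  0]
  [I]: (1)·0+(2)·0+(1)·0+(-1)·0+(2)·0+(2)·2 = 4
  [T]: (1)·-1+(2)·-1+(1)·0+(-1)·-2+(2)·-3+(2)·4 = 1
  [L]: (1)·0+(2)·0+(1)·1+(-1)·1+(2)·0+(2)·-2 = -4
  [M]: (1)·0+(2)·0+(1)·0+(-1)·0+(2)·1+(2)·-1 = 0
⇒ I^4 T L^-4

{"I": 4, "T": 1, "L": -4, "M": 0}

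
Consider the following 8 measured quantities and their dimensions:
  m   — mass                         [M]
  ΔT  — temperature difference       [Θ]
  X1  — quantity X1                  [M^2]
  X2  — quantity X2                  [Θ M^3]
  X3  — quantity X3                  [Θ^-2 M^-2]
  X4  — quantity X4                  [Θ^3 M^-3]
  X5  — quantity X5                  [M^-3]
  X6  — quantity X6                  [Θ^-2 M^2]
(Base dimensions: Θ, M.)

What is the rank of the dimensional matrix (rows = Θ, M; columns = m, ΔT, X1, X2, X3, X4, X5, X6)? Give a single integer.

Write exponents as rows Θ,M / cols m,ΔT,X1,X2,X3,X4,X5,X6:
  Θ: [ 0  1  0  1 -2  3  0 -2]
  M: [ 1  0  2  3 -2 -3 -3  2]
Row reduction gives pivot columns m,ΔT; rank = 2

2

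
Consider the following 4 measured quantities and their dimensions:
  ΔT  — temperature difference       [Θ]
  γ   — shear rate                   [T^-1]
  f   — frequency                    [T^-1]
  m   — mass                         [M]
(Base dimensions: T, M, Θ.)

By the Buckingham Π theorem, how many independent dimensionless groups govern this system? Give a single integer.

1

Exponent matrix [T,M,Θ] × [ΔT,γ,f,m]:
  T: [ 0 -1 -1  0]
  M: [ 0  0  0  1]
  Θ: [ 1  0  0  0]
RREF → pivots at {ΔT,γ,m} ⇒ r = 3
n=4, r=3 ⇒ 1 dimensionless group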